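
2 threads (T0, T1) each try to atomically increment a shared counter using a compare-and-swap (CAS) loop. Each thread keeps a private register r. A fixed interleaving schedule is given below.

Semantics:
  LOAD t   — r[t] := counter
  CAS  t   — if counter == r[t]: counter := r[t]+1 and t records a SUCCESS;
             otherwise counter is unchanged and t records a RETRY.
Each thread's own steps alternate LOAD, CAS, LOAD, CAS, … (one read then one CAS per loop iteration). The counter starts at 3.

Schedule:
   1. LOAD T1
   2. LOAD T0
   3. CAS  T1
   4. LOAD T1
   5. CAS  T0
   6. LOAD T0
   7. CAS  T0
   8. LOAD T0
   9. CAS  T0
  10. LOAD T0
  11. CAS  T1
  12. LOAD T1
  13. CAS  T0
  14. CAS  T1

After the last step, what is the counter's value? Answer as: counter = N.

counter = 7

T1 LOAD — after: cnt=3, r=3 — load
T0 LOAD — after: cnt=3, r=3 — load
T1 CAS — after: cnt=4, r=3 — ok
T1 LOAD — after: cnt=4, r=4 — load
T0 CAS — after: cnt=4, r=3 — retry
T0 LOAD — after: cnt=4, r=4 — load
T0 CAS — after: cnt=5, r=4 — ok
T0 LOAD — after: cnt=5, r=5 — load
T0 CAS — after: cnt=6, r=5 — ok
T0 LOAD — after: cnt=6, r=6 — load
T1 CAS — after: cnt=6, r=4 — retry
T1 LOAD — after: cnt=6, r=6 — load
T0 CAS — after: cnt=7, r=6 — ok
T1 CAS — after: cnt=7, r=6 — retry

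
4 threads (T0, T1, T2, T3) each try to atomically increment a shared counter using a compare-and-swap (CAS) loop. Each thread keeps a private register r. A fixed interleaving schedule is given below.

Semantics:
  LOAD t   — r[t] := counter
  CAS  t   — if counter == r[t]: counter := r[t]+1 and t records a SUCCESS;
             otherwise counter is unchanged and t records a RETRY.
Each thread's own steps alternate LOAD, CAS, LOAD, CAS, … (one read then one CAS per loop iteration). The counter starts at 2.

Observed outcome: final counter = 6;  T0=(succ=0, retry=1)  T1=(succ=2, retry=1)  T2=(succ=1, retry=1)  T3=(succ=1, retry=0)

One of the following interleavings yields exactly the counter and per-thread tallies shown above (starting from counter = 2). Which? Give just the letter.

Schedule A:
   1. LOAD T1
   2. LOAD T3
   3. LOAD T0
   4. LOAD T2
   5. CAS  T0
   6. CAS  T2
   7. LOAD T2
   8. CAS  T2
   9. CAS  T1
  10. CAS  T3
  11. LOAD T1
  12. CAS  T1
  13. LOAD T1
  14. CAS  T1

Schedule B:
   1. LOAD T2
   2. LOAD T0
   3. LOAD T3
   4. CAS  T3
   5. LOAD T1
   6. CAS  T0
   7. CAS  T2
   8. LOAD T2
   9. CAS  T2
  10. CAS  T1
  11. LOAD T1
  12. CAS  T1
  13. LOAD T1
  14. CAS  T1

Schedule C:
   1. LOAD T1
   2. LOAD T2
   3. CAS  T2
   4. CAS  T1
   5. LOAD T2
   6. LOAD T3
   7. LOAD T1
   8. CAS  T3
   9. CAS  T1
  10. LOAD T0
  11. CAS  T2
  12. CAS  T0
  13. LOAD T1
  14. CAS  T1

Simulating candidate B:
[1] T2.load  rd  (counter 2, T2.r 2)
[2] T0.load  rd  (counter 2, T0.r 2)
[3] T3.load  rd  (counter 2, T3.r 2)
[4] T3.cas  hit  (counter 3, T3.r 2)
[5] T1.load  rd  (counter 3, T1.r 3)
[6] T0.cas  miss  (counter 3, T0.r 2)
[7] T2.cas  miss  (counter 3, T2.r 2)
[8] T2.load  rd  (counter 3, T2.r 3)
[9] T2.cas  hit  (counter 4, T2.r 3)
[10] T1.cas  miss  (counter 4, T1.r 3)
[11] T1.load  rd  (counter 4, T1.r 4)
[12] T1.cas  hit  (counter 5, T1.r 4)
[13] T1.load  rd  (counter 5, T1.r 5)
[14] T1.cas  hit  (counter 6, T1.r 5)

B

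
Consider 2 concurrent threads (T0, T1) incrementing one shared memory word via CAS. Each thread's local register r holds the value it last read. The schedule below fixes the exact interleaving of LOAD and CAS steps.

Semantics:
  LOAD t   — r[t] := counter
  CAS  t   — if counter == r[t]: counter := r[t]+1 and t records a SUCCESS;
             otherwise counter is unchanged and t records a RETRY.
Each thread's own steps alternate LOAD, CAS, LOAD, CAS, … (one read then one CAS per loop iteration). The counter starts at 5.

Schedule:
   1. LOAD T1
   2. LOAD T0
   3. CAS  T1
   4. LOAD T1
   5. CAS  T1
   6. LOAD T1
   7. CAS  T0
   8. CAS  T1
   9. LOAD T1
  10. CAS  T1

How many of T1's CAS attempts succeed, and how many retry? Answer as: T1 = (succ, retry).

T1 = (4, 0)

#1 T1 reads 5
#2 T0 reads 5
#3 T1 CAS(5→6) writes; counter now 6
#4 T1 reads 6
#5 T1 CAS(6→7) writes; counter now 7
#6 T1 reads 7
#7 T0 CAS(5→6) fails; counter now 7
#8 T1 CAS(7→8) writes; counter now 8
#9 T1 reads 8
#10 T1 CAS(8→9) writes; counter now 9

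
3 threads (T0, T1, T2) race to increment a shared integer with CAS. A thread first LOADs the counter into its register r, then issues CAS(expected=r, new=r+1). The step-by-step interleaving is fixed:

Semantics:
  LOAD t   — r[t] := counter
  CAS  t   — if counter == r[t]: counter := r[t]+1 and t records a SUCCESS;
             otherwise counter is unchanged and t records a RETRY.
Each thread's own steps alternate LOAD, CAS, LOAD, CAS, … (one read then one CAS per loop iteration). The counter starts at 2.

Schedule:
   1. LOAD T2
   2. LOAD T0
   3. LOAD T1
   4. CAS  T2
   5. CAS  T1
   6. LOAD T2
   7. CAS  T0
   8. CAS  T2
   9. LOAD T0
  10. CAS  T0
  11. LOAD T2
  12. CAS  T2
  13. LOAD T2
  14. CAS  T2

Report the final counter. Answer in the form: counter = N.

counter = 7

T2 LOAD — after: cnt=2, r=2 — load
T0 LOAD — after: cnt=2, r=2 — load
T1 LOAD — after: cnt=2, r=2 — load
T2 CAS — after: cnt=3, r=2 — ok
T1 CAS — after: cnt=3, r=2 — retry
T2 LOAD — after: cnt=3, r=3 — load
T0 CAS — after: cnt=3, r=2 — retry
T2 CAS — after: cnt=4, r=3 — ok
T0 LOAD — after: cnt=4, r=4 — load
T0 CAS — after: cnt=5, r=4 — ok
T2 LOAD — after: cnt=5, r=5 — load
T2 CAS — after: cnt=6, r=5 — ok
T2 LOAD — after: cnt=6, r=6 — load
T2 CAS — after: cnt=7, r=6 — ok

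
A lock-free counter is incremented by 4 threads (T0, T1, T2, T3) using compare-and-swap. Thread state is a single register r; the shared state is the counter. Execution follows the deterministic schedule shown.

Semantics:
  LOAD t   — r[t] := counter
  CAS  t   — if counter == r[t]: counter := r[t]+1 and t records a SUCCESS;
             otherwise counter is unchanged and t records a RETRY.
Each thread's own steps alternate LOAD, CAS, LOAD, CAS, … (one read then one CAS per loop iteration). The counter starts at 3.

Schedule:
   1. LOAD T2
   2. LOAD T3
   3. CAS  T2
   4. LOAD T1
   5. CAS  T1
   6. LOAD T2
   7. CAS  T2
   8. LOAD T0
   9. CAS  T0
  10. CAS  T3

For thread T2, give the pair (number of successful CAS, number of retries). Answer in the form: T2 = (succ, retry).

step 1: T2 LOAD ⇒ load; ctr=3 reg=3
step 2: T3 LOAD ⇒ load; ctr=3 reg=3
step 3: T2 CAS ⇒ ok; ctr=4 reg=3
step 4: T1 LOAD ⇒ load; ctr=4 reg=4
step 5: T1 CAS ⇒ ok; ctr=5 reg=4
step 6: T2 LOAD ⇒ load; ctr=5 reg=5
step 7: T2 CAS ⇒ ok; ctr=6 reg=5
step 8: T0 LOAD ⇒ load; ctr=6 reg=6
step 9: T0 CAS ⇒ ok; ctr=7 reg=6
step 10: T3 CAS ⇒ retry; ctr=7 reg=3

T2 = (2, 0)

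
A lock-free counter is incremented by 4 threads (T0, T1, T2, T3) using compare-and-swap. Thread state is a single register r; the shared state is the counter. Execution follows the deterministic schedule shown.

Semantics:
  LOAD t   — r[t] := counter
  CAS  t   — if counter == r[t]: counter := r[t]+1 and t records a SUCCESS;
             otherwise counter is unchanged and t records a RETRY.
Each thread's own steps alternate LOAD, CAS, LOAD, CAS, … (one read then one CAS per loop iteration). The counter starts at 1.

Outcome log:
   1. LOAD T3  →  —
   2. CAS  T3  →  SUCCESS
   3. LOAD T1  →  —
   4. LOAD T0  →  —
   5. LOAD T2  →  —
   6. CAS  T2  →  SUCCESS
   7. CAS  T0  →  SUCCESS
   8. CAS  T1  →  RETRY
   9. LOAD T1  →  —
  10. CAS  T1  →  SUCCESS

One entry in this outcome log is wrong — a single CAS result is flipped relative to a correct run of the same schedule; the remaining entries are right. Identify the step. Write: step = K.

Correct run:
1. LOAD T3 → mem=1 r[T3]=1 [LOAD]
2. CAS T3 → mem=2 r[T3]=1 [OK]
3. LOAD T1 → mem=2 r[T1]=2 [LOAD]
4. LOAD T0 → mem=2 r[T0]=2 [LOAD]
5. LOAD T2 → mem=2 r[T2]=2 [LOAD]
6. CAS T2 → mem=3 r[T2]=2 [OK]
7. CAS T0 → mem=3 r[T0]=2 [RETRY]
8. CAS T1 → mem=3 r[T1]=2 [RETRY]
9. LOAD T1 → mem=3 r[T1]=3 [LOAD]
10. CAS T1 → mem=4 r[T1]=3 [OK]
Log disagrees first at step 7.

step = 7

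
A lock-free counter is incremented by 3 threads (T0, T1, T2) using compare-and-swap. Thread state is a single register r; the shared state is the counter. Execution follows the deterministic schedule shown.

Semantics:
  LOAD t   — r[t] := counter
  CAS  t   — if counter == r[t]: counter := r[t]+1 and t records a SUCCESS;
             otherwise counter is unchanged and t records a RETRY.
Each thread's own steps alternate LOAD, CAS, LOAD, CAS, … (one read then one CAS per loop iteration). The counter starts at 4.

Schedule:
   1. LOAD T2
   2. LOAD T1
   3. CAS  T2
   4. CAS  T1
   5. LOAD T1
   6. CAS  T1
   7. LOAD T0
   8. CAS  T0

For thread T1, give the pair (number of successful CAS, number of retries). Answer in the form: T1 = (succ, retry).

#1 T2 reads 4
#2 T1 reads 4
#3 T2 CAS(4→5) writes; counter now 5
#4 T1 CAS(4→5) fails; counter now 5
#5 T1 reads 5
#6 T1 CAS(5→6) writes; counter now 6
#7 T0 reads 6
#8 T0 CAS(6→7) writes; counter now 7

T1 = (1, 1)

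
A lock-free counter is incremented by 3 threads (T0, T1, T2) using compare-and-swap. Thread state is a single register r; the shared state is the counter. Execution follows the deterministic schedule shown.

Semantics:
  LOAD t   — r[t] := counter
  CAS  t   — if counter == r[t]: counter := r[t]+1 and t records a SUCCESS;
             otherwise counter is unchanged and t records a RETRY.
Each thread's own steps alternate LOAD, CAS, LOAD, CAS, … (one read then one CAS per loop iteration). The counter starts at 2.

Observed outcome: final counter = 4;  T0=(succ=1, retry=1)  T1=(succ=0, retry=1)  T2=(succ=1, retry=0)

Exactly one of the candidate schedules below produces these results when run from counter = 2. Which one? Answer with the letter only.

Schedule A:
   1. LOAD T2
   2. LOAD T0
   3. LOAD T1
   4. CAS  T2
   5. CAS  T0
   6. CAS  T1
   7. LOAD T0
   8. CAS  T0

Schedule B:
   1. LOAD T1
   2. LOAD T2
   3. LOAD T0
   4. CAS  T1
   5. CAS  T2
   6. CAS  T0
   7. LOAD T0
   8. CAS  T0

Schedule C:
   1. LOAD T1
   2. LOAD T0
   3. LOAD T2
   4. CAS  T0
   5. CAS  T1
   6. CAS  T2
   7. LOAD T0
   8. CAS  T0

A

Run A:
[1] T2.load  rd  (counter 2, T2.r 2)
[2] T0.load  rd  (counter 2, T0.r 2)
[3] T1.load  rd  (counter 2, T1.r 2)
[4] T2.cas  hit  (counter 3, T2.r 2)
[5] T0.cas  miss  (counter 3, T0.r 2)
[6] T1.cas  miss  (counter 3, T1.r 2)
[7] T0.load  rd  (counter 3, T0.r 3)
[8] T0.cas  hit  (counter 4, T0.r 3)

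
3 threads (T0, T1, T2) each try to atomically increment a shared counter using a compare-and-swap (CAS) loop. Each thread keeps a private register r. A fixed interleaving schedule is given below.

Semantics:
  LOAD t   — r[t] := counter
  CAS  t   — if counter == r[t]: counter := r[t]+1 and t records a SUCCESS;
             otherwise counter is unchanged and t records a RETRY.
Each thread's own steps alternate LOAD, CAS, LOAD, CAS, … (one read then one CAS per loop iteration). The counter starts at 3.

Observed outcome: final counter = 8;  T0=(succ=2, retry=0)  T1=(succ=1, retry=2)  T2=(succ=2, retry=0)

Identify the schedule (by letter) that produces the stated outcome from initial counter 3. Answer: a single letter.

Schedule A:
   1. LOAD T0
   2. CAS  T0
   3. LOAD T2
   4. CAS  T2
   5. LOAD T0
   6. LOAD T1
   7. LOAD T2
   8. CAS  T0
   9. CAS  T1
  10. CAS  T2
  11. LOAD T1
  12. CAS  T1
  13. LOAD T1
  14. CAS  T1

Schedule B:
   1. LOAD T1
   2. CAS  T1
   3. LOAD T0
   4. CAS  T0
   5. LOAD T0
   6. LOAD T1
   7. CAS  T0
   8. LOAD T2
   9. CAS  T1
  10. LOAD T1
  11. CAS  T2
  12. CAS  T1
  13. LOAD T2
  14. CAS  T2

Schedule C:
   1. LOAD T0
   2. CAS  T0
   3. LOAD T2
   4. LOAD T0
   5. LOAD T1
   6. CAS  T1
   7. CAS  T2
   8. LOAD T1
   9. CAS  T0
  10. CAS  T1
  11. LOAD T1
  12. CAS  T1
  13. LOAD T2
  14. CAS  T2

B

Simulating candidate B:
T1 LOAD — after: cnt=3, r=3 — load
T1 CAS — after: cnt=4, r=3 — ok
T0 LOAD — after: cnt=4, r=4 — load
T0 CAS — after: cnt=5, r=4 — ok
T0 LOAD — after: cnt=5, r=5 — load
T1 LOAD — after: cnt=5, r=5 — load
T0 CAS — after: cnt=6, r=5 — ok
T2 LOAD — after: cnt=6, r=6 — load
T1 CAS — after: cnt=6, r=5 — retry
T1 LOAD — after: cnt=6, r=6 — load
T2 CAS — after: cnt=7, r=6 — ok
T1 CAS — after: cnt=7, r=6 — retry
T2 LOAD — after: cnt=7, r=7 — load
T2 CAS — after: cnt=8, r=7 — ok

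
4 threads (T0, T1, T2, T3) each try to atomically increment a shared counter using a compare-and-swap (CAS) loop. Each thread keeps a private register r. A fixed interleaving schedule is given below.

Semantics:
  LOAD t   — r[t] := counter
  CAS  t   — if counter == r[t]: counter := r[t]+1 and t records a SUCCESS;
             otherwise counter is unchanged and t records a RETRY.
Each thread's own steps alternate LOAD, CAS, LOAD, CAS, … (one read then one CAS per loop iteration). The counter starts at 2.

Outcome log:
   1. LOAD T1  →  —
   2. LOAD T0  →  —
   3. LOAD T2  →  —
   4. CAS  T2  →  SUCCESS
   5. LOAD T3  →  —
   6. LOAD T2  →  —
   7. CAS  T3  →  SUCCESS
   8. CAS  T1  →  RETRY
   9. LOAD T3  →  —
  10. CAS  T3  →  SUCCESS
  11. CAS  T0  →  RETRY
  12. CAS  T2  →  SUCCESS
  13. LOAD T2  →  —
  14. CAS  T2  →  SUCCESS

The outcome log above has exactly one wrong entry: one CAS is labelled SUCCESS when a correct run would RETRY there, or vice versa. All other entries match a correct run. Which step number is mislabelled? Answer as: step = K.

Correct run:
   1) LOAD T1:  M=2  r_T1=2
   2) LOAD T0:  M=2  r_T0=2
   3) LOAD T2:  M=2  r_T2=2
   4) CAS  T2:  M=3  r_T2=2 ✓
   5) LOAD T3:  M=3  r_T3=3
   6) LOAD T2:  M=3  r_T2=3
   7) CAS  T3:  M=4  r_T3=3 ✓
   8) CAS  T1:  M=4  r_T1=2 ✗
   9) LOAD T3:  M=4  r_T3=4
  10) CAS  T3:  M=5  r_T3=4 ✓
  11) CAS  T0:  M=5  r_T0=2 ✗
  12) CAS  T2:  M=5  r_T2=3 ✗
  13) LOAD T2:  M=5  r_T2=5
  14) CAS  T2:  M=6  r_T2=5 ✓
Flip is step 12.

step = 12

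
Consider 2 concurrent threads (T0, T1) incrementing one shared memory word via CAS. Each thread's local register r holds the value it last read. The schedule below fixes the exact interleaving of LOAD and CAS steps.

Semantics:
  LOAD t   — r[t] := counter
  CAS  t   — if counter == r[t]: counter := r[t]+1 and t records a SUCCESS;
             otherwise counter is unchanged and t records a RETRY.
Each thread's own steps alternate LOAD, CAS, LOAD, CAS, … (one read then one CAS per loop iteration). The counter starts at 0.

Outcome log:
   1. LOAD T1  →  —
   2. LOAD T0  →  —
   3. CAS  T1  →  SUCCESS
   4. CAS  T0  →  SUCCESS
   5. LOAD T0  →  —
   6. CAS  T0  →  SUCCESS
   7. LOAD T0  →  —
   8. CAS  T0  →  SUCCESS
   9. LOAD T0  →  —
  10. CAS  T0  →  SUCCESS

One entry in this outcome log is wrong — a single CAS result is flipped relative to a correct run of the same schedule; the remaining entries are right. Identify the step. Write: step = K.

step = 4

Reference trace:
T1 LOAD — after: cnt=0, r=0 — load
T0 LOAD — after: cnt=0, r=0 — load
T1 CAS — after: cnt=1, r=0 — ok
T0 CAS — after: cnt=1, r=0 — retry
T0 LOAD — after: cnt=1, r=1 — load
T0 CAS — after: cnt=2, r=1 — ok
T0 LOAD — after: cnt=2, r=2 — load
T0 CAS — after: cnt=3, r=2 — ok
T0 LOAD — after: cnt=3, r=3 — load
T0 CAS — after: cnt=4, r=3 — ok
Mismatch at 4.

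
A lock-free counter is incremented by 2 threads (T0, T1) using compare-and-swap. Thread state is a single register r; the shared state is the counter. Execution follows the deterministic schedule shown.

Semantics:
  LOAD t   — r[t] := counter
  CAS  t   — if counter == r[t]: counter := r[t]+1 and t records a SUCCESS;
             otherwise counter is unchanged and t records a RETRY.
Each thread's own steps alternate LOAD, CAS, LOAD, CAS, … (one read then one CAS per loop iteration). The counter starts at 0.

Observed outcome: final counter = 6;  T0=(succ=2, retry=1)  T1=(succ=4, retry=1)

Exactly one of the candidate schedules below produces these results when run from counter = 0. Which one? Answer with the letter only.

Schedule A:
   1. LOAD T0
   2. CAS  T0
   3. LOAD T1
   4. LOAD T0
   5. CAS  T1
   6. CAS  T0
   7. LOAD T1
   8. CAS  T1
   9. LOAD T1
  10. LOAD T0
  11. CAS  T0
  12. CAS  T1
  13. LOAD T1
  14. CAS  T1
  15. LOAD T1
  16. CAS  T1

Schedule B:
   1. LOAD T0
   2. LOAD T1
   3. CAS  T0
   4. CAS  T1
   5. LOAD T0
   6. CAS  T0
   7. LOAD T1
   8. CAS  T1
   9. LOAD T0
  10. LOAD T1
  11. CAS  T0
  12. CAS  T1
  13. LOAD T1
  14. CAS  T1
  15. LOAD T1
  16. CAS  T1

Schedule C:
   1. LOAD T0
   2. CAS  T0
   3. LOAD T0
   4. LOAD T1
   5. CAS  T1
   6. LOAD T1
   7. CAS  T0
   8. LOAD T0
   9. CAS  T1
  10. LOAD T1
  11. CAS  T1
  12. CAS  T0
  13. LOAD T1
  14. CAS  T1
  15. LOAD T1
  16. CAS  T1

Run A:
#1 T0 reads 0
#2 T0 CAS(0→1) writes; counter now 1
#3 T1 reads 1
#4 T0 reads 1
#5 T1 CAS(1→2) writes; counter now 2
#6 T0 CAS(1→2) fails; counter now 2
#7 T1 reads 2
#8 T1 CAS(2→3) writes; counter now 3
#9 T1 reads 3
#10 T0 reads 3
#11 T0 CAS(3→4) writes; counter now 4
#12 T1 CAS(3→4) fails; counter now 4
#13 T1 reads 4
#14 T1 CAS(4→5) writes; counter now 5
#15 T1 reads 5
#16 T1 CAS(5→6) writes; counter now 6

A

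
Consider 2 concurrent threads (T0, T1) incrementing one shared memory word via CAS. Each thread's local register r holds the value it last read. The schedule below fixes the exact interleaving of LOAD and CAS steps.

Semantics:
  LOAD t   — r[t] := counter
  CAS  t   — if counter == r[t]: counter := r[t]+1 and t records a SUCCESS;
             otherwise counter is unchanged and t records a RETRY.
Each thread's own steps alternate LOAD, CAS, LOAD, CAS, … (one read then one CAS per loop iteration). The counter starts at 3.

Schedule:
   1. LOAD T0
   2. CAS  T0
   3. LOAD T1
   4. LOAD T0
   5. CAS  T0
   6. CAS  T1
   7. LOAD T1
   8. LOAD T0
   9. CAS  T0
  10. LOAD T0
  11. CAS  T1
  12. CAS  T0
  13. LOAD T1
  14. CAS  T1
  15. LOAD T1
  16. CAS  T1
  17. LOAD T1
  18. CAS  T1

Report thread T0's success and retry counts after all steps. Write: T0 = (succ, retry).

T0 = (4, 0)

[1] T0.load  rd  (counter 3, T0.r 3)
[2] T0.cas  hit  (counter 4, T0.r 3)
[3] T1.load  rd  (counter 4, T1.r 4)
[4] T0.load  rd  (counter 4, T0.r 4)
[5] T0.cas  hit  (counter 5, T0.r 4)
[6] T1.cas  miss  (counter 5, T1.r 4)
[7] T1.load  rd  (counter 5, T1.r 5)
[8] T0.load  rd  (counter 5, T0.r 5)
[9] T0.cas  hit  (counter 6, T0.r 5)
[10] T0.load  rd  (counter 6, T0.r 6)
[11] T1.cas  miss  (counter 6, T1.r 5)
[12] T0.cas  hit  (counter 7, T0.r 6)
[13] T1.load  rd  (counter 7, T1.r 7)
[14] T1.cas  hit  (counter 8, T1.r 7)
[15] T1.load  rd  (counter 8, T1.r 8)
[16] T1.cas  hit  (counter 9, T1.r 8)
[17] T1.load  rd  (counter 9, T1.r 9)
[18] T1.cas  hit  (counter 10, T1.r 9)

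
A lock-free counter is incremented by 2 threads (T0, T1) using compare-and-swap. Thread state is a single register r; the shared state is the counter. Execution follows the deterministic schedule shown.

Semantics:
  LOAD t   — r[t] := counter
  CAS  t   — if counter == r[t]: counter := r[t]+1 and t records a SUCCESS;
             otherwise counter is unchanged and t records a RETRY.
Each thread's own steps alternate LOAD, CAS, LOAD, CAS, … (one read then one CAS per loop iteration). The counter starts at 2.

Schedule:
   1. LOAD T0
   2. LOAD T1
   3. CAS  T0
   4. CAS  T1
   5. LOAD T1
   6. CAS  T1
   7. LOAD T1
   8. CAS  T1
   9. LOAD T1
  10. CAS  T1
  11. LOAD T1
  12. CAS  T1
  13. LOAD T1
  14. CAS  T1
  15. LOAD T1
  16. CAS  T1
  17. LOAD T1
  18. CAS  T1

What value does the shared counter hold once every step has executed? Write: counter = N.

1. LOAD T0 → mem=2 r[T0]=2 [LOAD]
2. LOAD T1 → mem=2 r[T1]=2 [LOAD]
3. CAS T0 → mem=3 r[T0]=2 [OK]
4. CAS T1 → mem=3 r[T1]=2 [RETRY]
5. LOAD T1 → mem=3 r[T1]=3 [LOAD]
6. CAS T1 → mem=4 r[T1]=3 [OK]
7. LOAD T1 → mem=4 r[T1]=4 [LOAD]
8. CAS T1 → mem=5 r[T1]=4 [OK]
9. LOAD T1 → mem=5 r[T1]=5 [LOAD]
10. CAS T1 → mem=6 r[T1]=5 [OK]
11. LOAD T1 → mem=6 r[T1]=6 [LOAD]
12. CAS T1 → mem=7 r[T1]=6 [OK]
13. LOAD T1 → mem=7 r[T1]=7 [LOAD]
14. CAS T1 → mem=8 r[T1]=7 [OK]
15. LOAD T1 → mem=8 r[T1]=8 [LOAD]
16. CAS T1 → mem=9 r[T1]=8 [OK]
17. LOAD T1 → mem=9 r[T1]=9 [LOAD]
18. CAS T1 → mem=10 r[T1]=9 [OK]

counter = 10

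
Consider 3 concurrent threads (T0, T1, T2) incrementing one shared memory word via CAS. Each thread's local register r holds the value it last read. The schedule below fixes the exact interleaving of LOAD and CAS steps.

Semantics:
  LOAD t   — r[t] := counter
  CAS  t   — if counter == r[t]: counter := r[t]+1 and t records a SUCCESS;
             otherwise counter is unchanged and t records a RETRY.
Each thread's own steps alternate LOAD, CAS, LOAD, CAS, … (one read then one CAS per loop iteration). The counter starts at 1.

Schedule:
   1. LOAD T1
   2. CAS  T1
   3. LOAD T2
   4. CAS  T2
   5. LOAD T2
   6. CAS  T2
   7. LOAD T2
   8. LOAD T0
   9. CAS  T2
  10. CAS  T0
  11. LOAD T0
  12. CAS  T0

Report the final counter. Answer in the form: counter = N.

counter = 6

   1) LOAD T1:  M=1  r_T1=1
   2) CAS  T1:  M=2  r_T1=1 ✓
   3) LOAD T2:  M=2  r_T2=2
   4) CAS  T2:  M=3  r_T2=2 ✓
   5) LOAD T2:  M=3  r_T2=3
   6) CAS  T2:  M=4  r_T2=3 ✓
   7) LOAD T2:  M=4  r_T2=4
   8) LOAD T0:  M=4  r_T0=4
   9) CAS  T2:  M=5  r_T2=4 ✓
  10) CAS  T0:  M=5  r_T0=4 ✗
  11) LOAD T0:  M=5  r_T0=5
  12) CAS  T0:  M=6  r_T0=5 ✓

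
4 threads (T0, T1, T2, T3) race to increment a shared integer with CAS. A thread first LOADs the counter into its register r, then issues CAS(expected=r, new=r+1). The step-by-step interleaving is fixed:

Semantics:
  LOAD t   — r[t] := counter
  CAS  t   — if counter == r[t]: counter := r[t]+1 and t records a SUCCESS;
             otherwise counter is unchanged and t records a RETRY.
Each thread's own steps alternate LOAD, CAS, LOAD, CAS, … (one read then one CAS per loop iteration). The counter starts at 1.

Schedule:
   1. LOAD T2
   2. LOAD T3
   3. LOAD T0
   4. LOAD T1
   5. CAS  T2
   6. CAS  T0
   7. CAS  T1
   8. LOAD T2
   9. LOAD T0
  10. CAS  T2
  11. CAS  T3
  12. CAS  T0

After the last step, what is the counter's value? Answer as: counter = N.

counter = 3

[1] T2.load  rd  (counter 1, T2.r 1)
[2] T3.load  rd  (counter 1, T3.r 1)
[3] T0.load  rd  (counter 1, T0.r 1)
[4] T1.load  rd  (counter 1, T1.r 1)
[5] T2.cas  hit  (counter 2, T2.r 1)
[6] T0.cas  miss  (counter 2, T0.r 1)
[7] T1.cas  miss  (counter 2, T1.r 1)
[8] T2.load  rd  (counter 2, T2.r 2)
[9] T0.load  rd  (counter 2, T0.r 2)
[10] T2.cas  hit  (counter 3, T2.r 2)
[11] T3.cas  miss  (counter 3, T3.r 1)
[12] T0.cas  miss  (counter 3, T0.r 2)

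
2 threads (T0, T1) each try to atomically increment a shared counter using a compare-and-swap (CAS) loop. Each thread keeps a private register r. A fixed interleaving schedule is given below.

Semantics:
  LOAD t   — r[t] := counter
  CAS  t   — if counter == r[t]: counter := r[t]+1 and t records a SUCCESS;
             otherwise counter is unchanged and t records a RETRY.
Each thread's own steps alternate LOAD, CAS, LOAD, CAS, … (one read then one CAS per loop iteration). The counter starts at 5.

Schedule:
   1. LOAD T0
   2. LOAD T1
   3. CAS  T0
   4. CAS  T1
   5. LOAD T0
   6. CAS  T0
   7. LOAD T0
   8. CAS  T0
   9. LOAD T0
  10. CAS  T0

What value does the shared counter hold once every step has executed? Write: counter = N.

#1 T0 reads 5
#2 T1 reads 5
#3 T0 CAS(5→6) writes; counter now 6
#4 T1 CAS(5→6) fails; counter now 6
#5 T0 reads 6
#6 T0 CAS(6→7) writes; counter now 7
#7 T0 reads 7
#8 T0 CAS(7→8) writes; counter now 8
#9 T0 reads 8
#10 T0 CAS(8→9) writes; counter now 9

counter = 9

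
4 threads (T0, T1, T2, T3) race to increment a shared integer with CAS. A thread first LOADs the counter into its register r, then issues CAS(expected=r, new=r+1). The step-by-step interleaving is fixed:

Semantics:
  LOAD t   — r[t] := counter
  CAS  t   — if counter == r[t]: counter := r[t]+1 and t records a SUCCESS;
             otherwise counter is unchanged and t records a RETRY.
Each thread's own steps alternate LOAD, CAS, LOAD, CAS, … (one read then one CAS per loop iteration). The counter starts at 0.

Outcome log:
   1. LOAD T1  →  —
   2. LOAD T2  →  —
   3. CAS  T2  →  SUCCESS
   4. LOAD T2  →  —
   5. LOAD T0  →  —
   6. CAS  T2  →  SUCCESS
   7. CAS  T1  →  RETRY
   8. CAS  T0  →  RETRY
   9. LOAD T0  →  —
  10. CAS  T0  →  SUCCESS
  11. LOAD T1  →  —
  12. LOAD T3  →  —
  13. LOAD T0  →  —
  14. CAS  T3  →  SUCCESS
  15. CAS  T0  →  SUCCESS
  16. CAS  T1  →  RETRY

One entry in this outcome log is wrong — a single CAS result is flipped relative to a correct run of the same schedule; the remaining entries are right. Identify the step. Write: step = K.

Reference trace:
step 1: T1 LOAD ⇒ load; ctr=0 reg=0
step 2: T2 LOAD ⇒ load; ctr=0 reg=0
step 3: T2 CAS ⇒ ok; ctr=1 reg=0
step 4: T2 LOAD ⇒ load; ctr=1 reg=1
step 5: T0 LOAD ⇒ load; ctr=1 reg=1
step 6: T2 CAS ⇒ ok; ctr=2 reg=1
step 7: T1 CAS ⇒ retry; ctr=2 reg=0
step 8: T0 CAS ⇒ retry; ctr=2 reg=1
step 9: T0 LOAD ⇒ load; ctr=2 reg=2
step 10: T0 CAS ⇒ ok; ctr=3 reg=2
step 11: T1 LOAD ⇒ load; ctr=3 reg=3
step 12: T3 LOAD ⇒ load; ctr=3 reg=3
step 13: T0 LOAD ⇒ load; ctr=3 reg=3
step 14: T3 CAS ⇒ ok; ctr=4 reg=3
step 15: T0 CAS ⇒ retry; ctr=4 reg=3
step 16: T1 CAS ⇒ retry; ctr=4 reg=3
Log disagrees first at step 15.

step = 15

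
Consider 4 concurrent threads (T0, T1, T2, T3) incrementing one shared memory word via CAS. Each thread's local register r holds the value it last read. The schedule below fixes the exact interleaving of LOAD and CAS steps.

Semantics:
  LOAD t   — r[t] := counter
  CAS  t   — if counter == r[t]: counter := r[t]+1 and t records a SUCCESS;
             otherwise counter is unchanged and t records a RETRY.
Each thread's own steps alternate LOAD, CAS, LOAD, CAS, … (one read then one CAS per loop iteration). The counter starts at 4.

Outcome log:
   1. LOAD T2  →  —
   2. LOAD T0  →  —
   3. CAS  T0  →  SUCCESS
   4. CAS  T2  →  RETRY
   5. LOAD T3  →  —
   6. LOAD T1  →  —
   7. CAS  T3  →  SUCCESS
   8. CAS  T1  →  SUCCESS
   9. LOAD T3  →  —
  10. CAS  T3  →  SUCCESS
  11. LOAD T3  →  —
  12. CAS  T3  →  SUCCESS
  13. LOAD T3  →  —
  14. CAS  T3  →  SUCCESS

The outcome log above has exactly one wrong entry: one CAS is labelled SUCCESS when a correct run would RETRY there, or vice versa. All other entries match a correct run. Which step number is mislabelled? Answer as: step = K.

step = 8

Reference trace:
   1) LOAD T2:  M=4  r_T2=4
   2) LOAD T0:  M=4  r_T0=4
   3) CAS  T0:  M=5  r_T0=4 ✓
   4) CAS  T2:  M=5  r_T2=4 ✗
   5) LOAD T3:  M=5  r_T3=5
   6) LOAD T1:  M=5  r_T1=5
   7) CAS  T3:  M=6  r_T3=5 ✓
   8) CAS  T1:  M=6  r_T1=5 ✗
   9) LOAD T3:  M=6  r_T3=6
  10) CAS  T3:  M=7  r_T3=6 ✓
  11) LOAD T3:  M=7  r_T3=7
  12) CAS  T3:  M=8  r_T3=7 ✓
  13) LOAD T3:  M=8  r_T3=8
  14) CAS  T3:  M=9  r_T3=8 ✓
Flip is step 8.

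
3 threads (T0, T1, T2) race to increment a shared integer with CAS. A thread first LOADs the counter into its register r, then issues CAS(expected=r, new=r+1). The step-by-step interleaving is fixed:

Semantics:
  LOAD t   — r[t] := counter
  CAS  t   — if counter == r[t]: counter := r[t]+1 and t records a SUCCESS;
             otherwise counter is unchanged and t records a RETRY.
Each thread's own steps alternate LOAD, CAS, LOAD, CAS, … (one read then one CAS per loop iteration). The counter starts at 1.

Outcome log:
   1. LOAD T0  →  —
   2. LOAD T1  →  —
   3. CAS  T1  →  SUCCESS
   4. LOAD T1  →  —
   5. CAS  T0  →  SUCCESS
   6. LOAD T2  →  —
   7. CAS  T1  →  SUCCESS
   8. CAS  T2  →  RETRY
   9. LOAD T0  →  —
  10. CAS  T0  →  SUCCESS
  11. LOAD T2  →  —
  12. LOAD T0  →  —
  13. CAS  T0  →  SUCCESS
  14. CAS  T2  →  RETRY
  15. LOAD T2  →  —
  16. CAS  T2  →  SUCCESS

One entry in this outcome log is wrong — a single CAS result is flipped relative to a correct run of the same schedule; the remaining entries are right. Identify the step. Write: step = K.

step = 5

Re-executing:
[1] T0.load  rd  (counter 1, T0.r 1)
[2] T1.load  rd  (counter 1, T1.r 1)
[3] T1.cas  hit  (counter 2, T1.r 1)
[4] T1.load  rd  (counter 2, T1.r 2)
[5] T0.cas  miss  (counter 2, T0.r 1)
[6] T2.load  rd  (counter 2, T2.r 2)
[7] T1.cas  hit  (counter 3, T1.r 2)
[8] T2.cas  miss  (counter 3, T2.r 2)
[9] T0.load  rd  (counter 3, T0.r 3)
[10] T0.cas  hit  (counter 4, T0.r 3)
[11] T2.load  rd  (counter 4, T2.r 4)
[12] T0.load  rd  (counter 4, T0.r 4)
[13] T0.cas  hit  (counter 5, T0.r 4)
[14] T2.cas  miss  (counter 5, T2.r 4)
[15] T2.load  rd  (counter 5, T2.r 5)
[16] T2.cas  hit  (counter 6, T2.r 5)
Flip is step 5.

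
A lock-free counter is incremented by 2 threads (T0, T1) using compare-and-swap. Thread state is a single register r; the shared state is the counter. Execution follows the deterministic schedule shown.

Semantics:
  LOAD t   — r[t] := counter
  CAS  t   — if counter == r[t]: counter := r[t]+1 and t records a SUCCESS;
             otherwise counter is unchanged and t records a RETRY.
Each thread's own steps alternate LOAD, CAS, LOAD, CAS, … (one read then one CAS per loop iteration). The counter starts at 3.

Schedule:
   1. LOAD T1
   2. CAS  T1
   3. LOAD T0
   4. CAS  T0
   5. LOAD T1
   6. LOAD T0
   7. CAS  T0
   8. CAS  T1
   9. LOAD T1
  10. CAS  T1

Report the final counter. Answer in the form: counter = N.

counter = 7

[1] T1.load  rd  (counter 3, T1.r 3)
[2] T1.cas  hit  (counter 4, T1.r 3)
[3] T0.load  rd  (counter 4, T0.r 4)
[4] T0.cas  hit  (counter 5, T0.r 4)
[5] T1.load  rd  (counter 5, T1.r 5)
[6] T0.load  rd  (counter 5, T0.r 5)
[7] T0.cas  hit  (counter 6, T0.r 5)
[8] T1.cas  miss  (counter 6, T1.r 5)
[9] T1.load  rd  (counter 6, T1.r 6)
[10] T1.cas  hit  (counter 7, T1.r 6)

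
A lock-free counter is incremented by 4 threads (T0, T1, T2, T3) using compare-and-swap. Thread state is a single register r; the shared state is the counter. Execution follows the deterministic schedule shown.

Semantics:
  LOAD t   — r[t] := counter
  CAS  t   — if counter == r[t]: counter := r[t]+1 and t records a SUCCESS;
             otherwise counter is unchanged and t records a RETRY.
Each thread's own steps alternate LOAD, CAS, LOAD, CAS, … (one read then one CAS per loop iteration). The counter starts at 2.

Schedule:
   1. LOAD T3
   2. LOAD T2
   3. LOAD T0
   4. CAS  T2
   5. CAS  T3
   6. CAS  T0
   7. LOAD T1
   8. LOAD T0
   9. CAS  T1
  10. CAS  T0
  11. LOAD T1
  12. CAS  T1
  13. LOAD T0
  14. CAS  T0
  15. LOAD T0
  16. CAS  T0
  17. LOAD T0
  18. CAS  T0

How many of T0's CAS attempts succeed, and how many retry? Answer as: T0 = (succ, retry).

#1 T3 reads 2
#2 T2 reads 2
#3 T0 reads 2
#4 T2 CAS(2→3) writes; counter now 3
#5 T3 CAS(2→3) fails; counter now 3
#6 T0 CAS(2→3) fails; counter now 3
#7 T1 reads 3
#8 T0 reads 3
#9 T1 CAS(3→4) writes; counter now 4
#10 T0 CAS(3→4) fails; counter now 4
#11 T1 reads 4
#12 T1 CAS(4→5) writes; counter now 5
#13 T0 reads 5
#14 T0 CAS(5→6) writes; counter now 6
#15 T0 reads 6
#16 T0 CAS(6→7) writes; counter now 7
#17 T0 reads 7
#18 T0 CAS(7→8) writes; counter now 8

T0 = (3, 2)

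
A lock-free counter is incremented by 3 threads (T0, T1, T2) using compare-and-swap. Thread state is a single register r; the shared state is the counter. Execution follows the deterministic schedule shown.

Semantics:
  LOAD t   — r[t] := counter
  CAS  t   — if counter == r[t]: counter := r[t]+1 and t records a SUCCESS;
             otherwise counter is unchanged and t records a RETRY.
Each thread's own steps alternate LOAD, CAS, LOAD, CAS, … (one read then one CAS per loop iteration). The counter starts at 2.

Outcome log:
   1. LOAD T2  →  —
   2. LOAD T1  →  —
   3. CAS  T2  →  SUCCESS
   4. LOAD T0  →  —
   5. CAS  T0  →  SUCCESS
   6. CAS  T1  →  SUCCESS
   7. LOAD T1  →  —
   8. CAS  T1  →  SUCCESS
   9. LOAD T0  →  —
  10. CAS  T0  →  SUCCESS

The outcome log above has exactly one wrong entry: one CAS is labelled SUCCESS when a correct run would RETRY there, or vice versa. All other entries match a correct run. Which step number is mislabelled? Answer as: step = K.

Correct run:
#1 T2 reads 2
#2 T1 reads 2
#3 T2 CAS(2→3) writes; counter now 3
#4 T0 reads 3
#5 T0 CAS(3→4) writes; counter now 4
#6 T1 CAS(2→3) fails; counter now 4
#7 T1 reads 4
#8 T1 CAS(4→5) writes; counter now 5
#9 T0 reads 5
#10 T0 CAS(5→6) writes; counter now 6
Flip is step 6.

step = 6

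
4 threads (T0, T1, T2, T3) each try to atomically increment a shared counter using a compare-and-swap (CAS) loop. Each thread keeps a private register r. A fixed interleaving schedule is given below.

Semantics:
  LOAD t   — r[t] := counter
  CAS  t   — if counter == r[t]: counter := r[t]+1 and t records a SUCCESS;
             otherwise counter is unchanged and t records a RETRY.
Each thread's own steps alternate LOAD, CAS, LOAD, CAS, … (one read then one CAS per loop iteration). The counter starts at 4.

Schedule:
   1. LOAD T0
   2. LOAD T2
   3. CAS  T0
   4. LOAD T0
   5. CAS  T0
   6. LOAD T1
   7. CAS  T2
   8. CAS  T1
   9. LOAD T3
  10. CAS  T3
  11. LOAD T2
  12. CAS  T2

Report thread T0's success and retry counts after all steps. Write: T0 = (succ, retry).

T0 = (2, 0)

step 1: T0 LOAD ⇒ load; ctr=4 reg=4
step 2: T2 LOAD ⇒ load; ctr=4 reg=4
step 3: T0 CAS ⇒ ok; ctr=5 reg=4
step 4: T0 LOAD ⇒ load; ctr=5 reg=5
step 5: T0 CAS ⇒ ok; ctr=6 reg=5
step 6: T1 LOAD ⇒ load; ctr=6 reg=6
step 7: T2 CAS ⇒ retry; ctr=6 reg=4
step 8: T1 CAS ⇒ ok; ctr=7 reg=6
step 9: T3 LOAD ⇒ load; ctr=7 reg=7
step 10: T3 CAS ⇒ ok; ctr=8 reg=7
step 11: T2 LOAD ⇒ load; ctr=8 reg=8
step 12: T2 CAS ⇒ ok; ctr=9 reg=8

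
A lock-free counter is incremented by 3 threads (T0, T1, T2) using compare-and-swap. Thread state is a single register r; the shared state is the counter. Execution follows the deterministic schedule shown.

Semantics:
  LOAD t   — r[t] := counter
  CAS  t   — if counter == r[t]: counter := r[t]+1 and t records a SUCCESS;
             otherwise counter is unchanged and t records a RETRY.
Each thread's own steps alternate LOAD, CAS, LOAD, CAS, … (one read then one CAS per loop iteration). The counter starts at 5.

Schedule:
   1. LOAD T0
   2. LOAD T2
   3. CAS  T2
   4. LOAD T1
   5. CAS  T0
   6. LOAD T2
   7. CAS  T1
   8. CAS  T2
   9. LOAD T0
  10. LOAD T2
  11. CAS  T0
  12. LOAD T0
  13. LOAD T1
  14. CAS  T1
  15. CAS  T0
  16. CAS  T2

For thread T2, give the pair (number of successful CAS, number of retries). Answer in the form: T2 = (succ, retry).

T2 = (1, 2)

[1] T0.load  rd  (counter 5, T0.r 5)
[2] T2.load  rd  (counter 5, T2.r 5)
[3] T2.cas  hit  (counter 6, T2.r 5)
[4] T1.load  rd  (counter 6, T1.r 6)
[5] T0.cas  miss  (counter 6, T0.r 5)
[6] T2.load  rd  (counter 6, T2.r 6)
[7] T1.cas  hit  (counter 7, T1.r 6)
[8] T2.cas  miss  (counter 7, T2.r 6)
[9] T0.load  rd  (counter 7, T0.r 7)
[10] T2.load  rd  (counter 7, T2.r 7)
[11] T0.cas  hit  (counter 8, T0.r 7)
[12] T0.load  rd  (counter 8, T0.r 8)
[13] T1.load  rd  (counter 8, T1.r 8)
[14] T1.cas  hit  (counter 9, T1.r 8)
[15] T0.cas  miss  (counter 9, T0.r 8)
[16] T2.cas  miss  (counter 9, T2.r 7)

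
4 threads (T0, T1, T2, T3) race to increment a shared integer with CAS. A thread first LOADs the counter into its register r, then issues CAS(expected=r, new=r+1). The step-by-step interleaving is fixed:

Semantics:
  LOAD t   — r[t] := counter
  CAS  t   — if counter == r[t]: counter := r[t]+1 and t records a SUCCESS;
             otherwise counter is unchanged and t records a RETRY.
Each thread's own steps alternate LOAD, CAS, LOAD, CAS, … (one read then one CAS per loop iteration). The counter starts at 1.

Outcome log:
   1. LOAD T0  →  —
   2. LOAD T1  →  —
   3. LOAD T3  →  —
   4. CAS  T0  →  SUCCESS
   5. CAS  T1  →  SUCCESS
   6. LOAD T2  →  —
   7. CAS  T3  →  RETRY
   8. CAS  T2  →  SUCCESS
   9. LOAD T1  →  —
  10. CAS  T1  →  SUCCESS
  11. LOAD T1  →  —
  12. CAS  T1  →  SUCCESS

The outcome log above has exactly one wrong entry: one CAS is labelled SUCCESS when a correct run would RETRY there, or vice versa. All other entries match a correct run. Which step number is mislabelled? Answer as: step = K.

step = 5

Reference trace:
#1 T0 reads 1
#2 T1 reads 1
#3 T3 reads 1
#4 T0 CAS(1→2) writes; counter now 2
#5 T1 CAS(1→2) fails; counter now 2
#6 T2 reads 2
#7 T3 CAS(1→2) fails; counter now 2
#8 T2 CAS(2→3) writes; counter now 3
#9 T1 reads 3
#10 T1 CAS(3→4) writes; counter now 4
#11 T1 reads 4
#12 T1 CAS(4→5) writes; counter now 5
Mismatch at 5.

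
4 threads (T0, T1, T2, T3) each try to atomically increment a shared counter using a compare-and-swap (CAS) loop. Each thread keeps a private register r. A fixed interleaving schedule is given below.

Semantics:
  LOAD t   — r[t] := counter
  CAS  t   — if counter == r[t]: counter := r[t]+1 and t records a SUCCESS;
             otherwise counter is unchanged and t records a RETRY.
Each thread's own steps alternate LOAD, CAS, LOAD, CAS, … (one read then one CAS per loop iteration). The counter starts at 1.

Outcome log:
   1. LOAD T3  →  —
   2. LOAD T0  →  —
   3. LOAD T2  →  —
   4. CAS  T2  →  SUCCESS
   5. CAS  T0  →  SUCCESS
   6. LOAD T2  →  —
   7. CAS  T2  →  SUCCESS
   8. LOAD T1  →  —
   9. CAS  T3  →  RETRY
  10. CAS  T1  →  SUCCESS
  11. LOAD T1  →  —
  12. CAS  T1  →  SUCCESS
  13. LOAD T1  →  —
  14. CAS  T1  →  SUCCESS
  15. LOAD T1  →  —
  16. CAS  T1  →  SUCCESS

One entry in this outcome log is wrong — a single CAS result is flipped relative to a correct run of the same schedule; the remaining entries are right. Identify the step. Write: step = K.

Correct run:
T3 LOAD — after: cnt=1, r=1 — load
T0 LOAD — after: cnt=1, r=1 — load
T2 LOAD — after: cnt=1, r=1 — load
T2 CAS — after: cnt=2, r=1 — ok
T0 CAS — after: cnt=2, r=1 — retry
T2 LOAD — after: cnt=2, r=2 — load
T2 CAS — after: cnt=3, r=2 — ok
T1 LOAD — after: cnt=3, r=3 — load
T3 CAS — after: cnt=3, r=1 — retry
T1 CAS — after: cnt=4, r=3 — ok
T1 LOAD — after: cnt=4, r=4 — load
T1 CAS — after: cnt=5, r=4 — ok
T1 LOAD — after: cnt=5, r=5 — load
T1 CAS — after: cnt=6, r=5 — ok
T1 LOAD — after: cnt=6, r=6 — load
T1 CAS — after: cnt=7, r=6 — ok
Mismatch at 5.

step = 5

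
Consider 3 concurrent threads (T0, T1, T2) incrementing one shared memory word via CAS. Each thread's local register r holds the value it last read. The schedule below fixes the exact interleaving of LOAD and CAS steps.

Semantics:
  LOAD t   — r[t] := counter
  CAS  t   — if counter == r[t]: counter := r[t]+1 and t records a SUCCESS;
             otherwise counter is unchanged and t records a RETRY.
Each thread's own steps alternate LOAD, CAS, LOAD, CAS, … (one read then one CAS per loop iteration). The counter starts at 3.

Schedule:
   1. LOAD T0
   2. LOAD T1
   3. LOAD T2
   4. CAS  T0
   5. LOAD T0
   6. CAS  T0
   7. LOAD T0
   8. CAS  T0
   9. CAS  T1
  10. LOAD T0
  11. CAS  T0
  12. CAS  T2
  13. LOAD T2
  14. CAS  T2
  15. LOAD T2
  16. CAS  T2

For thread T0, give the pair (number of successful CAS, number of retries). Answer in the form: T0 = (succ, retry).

T0 = (4, 0)

T0 LOAD — after: cnt=3, r=3 — load
T1 LOAD — after: cnt=3, r=3 — load
T2 LOAD — after: cnt=3, r=3 — load
T0 CAS — after: cnt=4, r=3 — ok
T0 LOAD — after: cnt=4, r=4 — load
T0 CAS — after: cnt=5, r=4 — ok
T0 LOAD — after: cnt=5, r=5 — load
T0 CAS — after: cnt=6, r=5 — ok
T1 CAS — after: cnt=6, r=3 — retry
T0 LOAD — after: cnt=6, r=6 — load
T0 CAS — after: cnt=7, r=6 — ok
T2 CAS — after: cnt=7, r=3 — retry
T2 LOAD — after: cnt=7, r=7 — load
T2 CAS — after: cnt=8, r=7 — ok
T2 LOAD — after: cnt=8, r=8 — load
T2 CAS — after: cnt=9, r=8 — ok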